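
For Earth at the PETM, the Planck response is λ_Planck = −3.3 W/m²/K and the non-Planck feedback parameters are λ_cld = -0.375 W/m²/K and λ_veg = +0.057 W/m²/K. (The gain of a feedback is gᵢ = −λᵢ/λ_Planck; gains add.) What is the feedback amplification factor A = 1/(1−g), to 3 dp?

0.912

Convert to gains: g_cld = -0.375/3.3 = -0.1136; g_veg = 0.057/3.3 = 0.01727.
Total gain g = -0.09633.
A = 1/(1 + 0.09633) = 0.912.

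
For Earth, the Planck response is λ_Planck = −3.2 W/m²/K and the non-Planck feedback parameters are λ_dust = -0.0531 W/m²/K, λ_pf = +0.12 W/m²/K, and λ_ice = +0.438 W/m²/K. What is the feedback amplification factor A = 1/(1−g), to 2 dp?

1.19

Convert to gains: g_dust = -0.0531/3.2 = -0.01659; g_pf = 0.12/3.2 = 0.0375; g_ice = 0.438/3.2 = 0.1369.
Total gain g = 0.15781.
A = 1/(1 − 0.15781) = 1.19.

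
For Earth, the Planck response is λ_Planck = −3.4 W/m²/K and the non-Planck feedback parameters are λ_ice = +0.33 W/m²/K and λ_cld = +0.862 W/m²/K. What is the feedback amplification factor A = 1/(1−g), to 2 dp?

Convert to gains: g_ice = 0.33/3.4 = 0.09706; g_cld = 0.862/3.4 = 0.2535.
Total gain g = 0.35056.
A = 1/(1 − 0.35056) = 1.54.

1.54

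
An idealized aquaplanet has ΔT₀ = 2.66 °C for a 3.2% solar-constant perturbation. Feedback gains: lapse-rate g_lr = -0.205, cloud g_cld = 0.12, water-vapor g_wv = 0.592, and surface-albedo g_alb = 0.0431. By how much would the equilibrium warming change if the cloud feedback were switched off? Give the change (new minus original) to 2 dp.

-1.24 °C

Original: g = 0.5501, ΔT = 2.66/(1−0.5501) = 5.9124 °C.
Without cloud: g' = 0.4301, ΔT' = 2.66/(1−0.4301) = 4.6675 °C.
Change = 4.6675 − 5.9124 = -1.24 °C.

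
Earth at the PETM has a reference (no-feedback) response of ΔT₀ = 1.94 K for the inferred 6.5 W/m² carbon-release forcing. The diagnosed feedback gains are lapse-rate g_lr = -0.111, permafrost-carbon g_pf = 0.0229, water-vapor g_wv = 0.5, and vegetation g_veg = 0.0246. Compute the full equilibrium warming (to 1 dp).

3.4 K

Total gain g = -0.111 + 0.0229 + 0.5 + 0.0246 = 0.4365.
Amplification A = 1/(1 − 0.4365) = 1.775.
ΔT = 1.94 × 1.775 = 3.4 K.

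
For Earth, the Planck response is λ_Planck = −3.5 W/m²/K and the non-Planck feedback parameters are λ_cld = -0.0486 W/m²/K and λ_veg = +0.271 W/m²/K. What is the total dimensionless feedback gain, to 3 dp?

Convert to gains: g_cld = -0.0486/3.5 = -0.01389; g_veg = 0.271/3.5 = 0.07743.
Total gain g = 0.06354.

0.064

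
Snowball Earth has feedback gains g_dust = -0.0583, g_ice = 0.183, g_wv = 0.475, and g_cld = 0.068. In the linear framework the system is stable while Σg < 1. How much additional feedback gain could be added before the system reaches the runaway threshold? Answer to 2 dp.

0.33

Current total gain = -0.0583 + 0.183 + 0.475 + 0.068 = 0.6677.
Margin to runaway = 1 − 0.6677 = 0.33.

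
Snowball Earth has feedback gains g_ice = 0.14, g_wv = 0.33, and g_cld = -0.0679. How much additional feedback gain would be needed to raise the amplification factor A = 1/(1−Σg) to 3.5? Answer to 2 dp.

0.31

Current total gain = 0.4021.
Target gain for A = 3.5: g* = 1 − 1/3.5 = 0.7143.
Additional gain needed = 0.7143 − 0.4021 = 0.31.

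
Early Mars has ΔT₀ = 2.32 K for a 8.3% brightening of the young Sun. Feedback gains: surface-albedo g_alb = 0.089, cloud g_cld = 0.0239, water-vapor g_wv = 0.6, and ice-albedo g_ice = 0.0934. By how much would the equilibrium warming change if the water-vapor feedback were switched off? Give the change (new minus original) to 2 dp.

-9.05 K

Original: g = 0.8063, ΔT = 2.32/(1−0.8063) = 11.9773 K.
Without water-vapor: g' = 0.2063, ΔT' = 2.32/(1−0.2063) = 2.9230 K.
Change = 2.9230 − 11.9773 = -9.05 K.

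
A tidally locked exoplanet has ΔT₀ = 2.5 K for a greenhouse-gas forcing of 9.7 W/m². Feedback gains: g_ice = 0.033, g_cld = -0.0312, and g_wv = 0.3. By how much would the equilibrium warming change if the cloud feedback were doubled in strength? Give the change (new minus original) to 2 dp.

-0.15 K

Original: g = 0.3018, ΔT = 2.5/(1−0.3018) = 3.5806 K.
With doubled cloud: g' = 0.2706, ΔT' = 2.5/(1−0.2706) = 3.4275 K.
Change = 3.4275 − 3.5806 = -0.15 K.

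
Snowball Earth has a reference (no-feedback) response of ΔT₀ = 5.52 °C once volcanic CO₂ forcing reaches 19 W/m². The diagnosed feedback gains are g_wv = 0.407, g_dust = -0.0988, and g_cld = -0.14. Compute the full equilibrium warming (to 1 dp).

6.6 °C

Total gain g = 0.407 − 0.0988 − 0.14 = 0.1682.
Amplification A = 1/(1 − 0.1682) = 1.202.
ΔT = 5.52 × 1.202 = 6.6 °C.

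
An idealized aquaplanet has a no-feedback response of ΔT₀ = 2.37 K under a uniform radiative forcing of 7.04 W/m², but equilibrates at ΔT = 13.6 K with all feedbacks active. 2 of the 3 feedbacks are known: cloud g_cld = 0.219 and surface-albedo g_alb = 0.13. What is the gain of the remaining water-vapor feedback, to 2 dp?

0.48

Amplification A = ΔT/ΔT₀ = 13.6/2.37 = 5.738.
Total gain g = 1 − 1/A = 1 − 1/5.738 = 0.8257.
Known gains sum to 0.219 + 0.13 = 0.349.
g_wv = 0.8257 − 0.349 = 0.48.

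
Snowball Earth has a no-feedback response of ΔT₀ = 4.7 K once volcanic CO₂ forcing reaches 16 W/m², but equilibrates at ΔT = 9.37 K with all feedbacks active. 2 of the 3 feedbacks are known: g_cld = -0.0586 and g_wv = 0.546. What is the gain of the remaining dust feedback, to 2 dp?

0.01

Amplification A = ΔT/ΔT₀ = 9.37/4.7 = 1.994.
Total gain g = 1 − 1/A = 1 − 1/1.994 = 0.4985.
Known gains sum to -0.0586 + 0.546 = 0.4874.
g_dust = 0.4985 − 0.4874 = 0.01.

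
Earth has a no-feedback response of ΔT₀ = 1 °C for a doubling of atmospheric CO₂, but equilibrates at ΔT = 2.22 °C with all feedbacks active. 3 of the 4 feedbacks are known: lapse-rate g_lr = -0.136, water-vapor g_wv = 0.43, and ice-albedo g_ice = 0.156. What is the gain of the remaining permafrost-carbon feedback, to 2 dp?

Amplification A = ΔT/ΔT₀ = 2.22/1 = 2.22.
Total gain g = 1 − 1/A = 1 − 1/2.22 = 0.5495.
Known gains sum to -0.136 + 0.43 + 0.156 = 0.45.
g_pf = 0.5495 − 0.45 = 0.10.

0.10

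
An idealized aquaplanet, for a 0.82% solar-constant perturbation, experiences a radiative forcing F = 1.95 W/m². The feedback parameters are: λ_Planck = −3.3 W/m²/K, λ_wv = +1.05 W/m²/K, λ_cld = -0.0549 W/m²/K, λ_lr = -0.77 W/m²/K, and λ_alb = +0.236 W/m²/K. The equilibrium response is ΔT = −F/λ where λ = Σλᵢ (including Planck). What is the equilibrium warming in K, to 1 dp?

Net feedback parameter λ = (−3.3) + (+1.05) + (-0.0549) + (-0.77) + (+0.236) = -2.8389 W/m²/K.
ΔT = −F/λ = −1.95/(-2.8389) = 0.7 K.

0.7 K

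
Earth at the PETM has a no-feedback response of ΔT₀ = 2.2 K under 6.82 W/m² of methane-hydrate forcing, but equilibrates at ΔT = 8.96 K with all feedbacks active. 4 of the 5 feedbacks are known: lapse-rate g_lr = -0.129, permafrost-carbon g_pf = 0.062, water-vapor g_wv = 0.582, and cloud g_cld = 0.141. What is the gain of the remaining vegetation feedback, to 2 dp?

Amplification A = ΔT/ΔT₀ = 8.96/2.2 = 4.073.
Total gain g = 1 − 1/A = 1 − 1/4.073 = 0.7545.
Known gains sum to -0.129 + 0.062 + 0.582 + 0.141 = 0.656.
g_veg = 0.7545 − 0.656 = 0.10.

0.10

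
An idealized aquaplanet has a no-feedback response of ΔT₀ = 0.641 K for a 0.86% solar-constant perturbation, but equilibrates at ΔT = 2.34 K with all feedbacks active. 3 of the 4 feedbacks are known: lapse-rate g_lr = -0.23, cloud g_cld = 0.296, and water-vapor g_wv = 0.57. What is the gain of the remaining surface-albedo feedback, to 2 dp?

Amplification A = ΔT/ΔT₀ = 2.34/0.641 = 3.651.
Total gain g = 1 − 1/A = 1 − 1/3.651 = 0.7261.
Known gains sum to -0.23 + 0.296 + 0.57 = 0.636.
g_alb = 0.7261 − 0.636 = 0.09.

0.09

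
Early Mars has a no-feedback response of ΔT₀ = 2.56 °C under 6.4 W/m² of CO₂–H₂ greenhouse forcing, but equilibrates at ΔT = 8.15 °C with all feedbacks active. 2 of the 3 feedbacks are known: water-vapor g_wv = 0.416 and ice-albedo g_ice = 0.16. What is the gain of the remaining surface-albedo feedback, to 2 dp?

0.11

Amplification A = ΔT/ΔT₀ = 8.15/2.56 = 3.184.
Total gain g = 1 − 1/A = 1 − 1/3.184 = 0.6859.
Known gains sum to 0.416 + 0.16 = 0.576.
g_alb = 0.6859 − 0.576 = 0.11.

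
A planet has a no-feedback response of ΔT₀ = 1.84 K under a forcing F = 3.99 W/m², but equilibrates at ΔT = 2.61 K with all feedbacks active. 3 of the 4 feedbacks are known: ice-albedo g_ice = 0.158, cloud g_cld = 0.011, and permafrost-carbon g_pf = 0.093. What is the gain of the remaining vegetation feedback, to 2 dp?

Amplification A = ΔT/ΔT₀ = 2.61/1.84 = 1.418.
Total gain g = 1 − 1/A = 1 − 1/1.418 = 0.2948.
Known gains sum to 0.158 + 0.011 + 0.093 = 0.262.
g_veg = 0.2948 − 0.262 = 0.03.

0.03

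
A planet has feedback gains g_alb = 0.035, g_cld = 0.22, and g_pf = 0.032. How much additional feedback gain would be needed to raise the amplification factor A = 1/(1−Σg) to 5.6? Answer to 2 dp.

0.53

Current total gain = 0.287.
Target gain for A = 5.6: g* = 1 − 1/5.6 = 0.8214.
Additional gain needed = 0.8214 − 0.287 = 0.53.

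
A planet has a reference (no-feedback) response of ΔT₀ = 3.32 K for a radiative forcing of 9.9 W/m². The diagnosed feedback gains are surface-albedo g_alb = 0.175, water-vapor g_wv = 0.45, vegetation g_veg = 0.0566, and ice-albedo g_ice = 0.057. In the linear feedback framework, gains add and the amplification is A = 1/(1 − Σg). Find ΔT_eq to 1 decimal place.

12.7 K

Total gain g = 0.175 + 0.45 + 0.0566 + 0.057 = 0.7386.
Amplification A = 1/(1 − 0.7386) = 3.826.
ΔT = 3.32 × 3.826 = 12.7 K.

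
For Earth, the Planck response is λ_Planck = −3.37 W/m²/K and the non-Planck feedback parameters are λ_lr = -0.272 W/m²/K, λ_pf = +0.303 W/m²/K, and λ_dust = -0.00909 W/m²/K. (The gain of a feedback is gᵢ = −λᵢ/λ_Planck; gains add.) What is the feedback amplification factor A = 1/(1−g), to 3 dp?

Convert to gains: g_lr = -0.272/3.37 = -0.08071; g_pf = 0.303/3.37 = 0.08991; g_dust = -0.00909/3.37 = -0.002697.
Total gain g = 0.006503.
A = 1/(1 − 0.006503) = 1.007.

1.007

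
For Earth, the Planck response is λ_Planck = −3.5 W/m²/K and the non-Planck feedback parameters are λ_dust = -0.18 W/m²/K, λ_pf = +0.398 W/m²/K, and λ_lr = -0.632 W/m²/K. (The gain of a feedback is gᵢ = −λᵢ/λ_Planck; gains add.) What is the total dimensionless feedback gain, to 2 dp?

-0.12

Convert to gains: g_dust = -0.18/3.5 = -0.05143; g_pf = 0.398/3.5 = 0.1137; g_lr = -0.632/3.5 = -0.1806.
Total gain g = -0.11833.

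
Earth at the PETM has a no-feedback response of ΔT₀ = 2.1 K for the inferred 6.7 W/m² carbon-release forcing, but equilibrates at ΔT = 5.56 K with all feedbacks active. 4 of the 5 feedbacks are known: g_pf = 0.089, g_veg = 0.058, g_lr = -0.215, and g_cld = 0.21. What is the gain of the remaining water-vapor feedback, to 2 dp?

Amplification A = ΔT/ΔT₀ = 5.56/2.1 = 2.648.
Total gain g = 1 − 1/A = 1 − 1/2.648 = 0.6224.
Known gains sum to 0.089 + 0.058 − 0.215 + 0.21 = 0.142.
g_wv = 0.6224 − 0.142 = 0.48.

0.48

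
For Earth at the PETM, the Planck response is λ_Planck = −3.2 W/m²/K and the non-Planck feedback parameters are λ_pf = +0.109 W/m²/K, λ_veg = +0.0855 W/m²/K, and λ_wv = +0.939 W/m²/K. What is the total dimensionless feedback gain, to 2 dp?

Convert to gains: g_pf = 0.109/3.2 = 0.03406; g_veg = 0.0855/3.2 = 0.02672; g_wv = 0.939/3.2 = 0.2934.
Total gain g = 0.35418.

0.35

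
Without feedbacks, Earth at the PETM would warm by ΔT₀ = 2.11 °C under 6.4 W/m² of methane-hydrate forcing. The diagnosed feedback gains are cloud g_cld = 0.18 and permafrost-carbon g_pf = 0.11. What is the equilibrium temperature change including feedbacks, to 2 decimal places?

Total gain g = 0.18 + 0.11 = 0.29.
Amplification A = 1/(1 − 0.29) = 1.408.
ΔT = 2.11 × 1.408 = 2.97 °C.

2.97 °C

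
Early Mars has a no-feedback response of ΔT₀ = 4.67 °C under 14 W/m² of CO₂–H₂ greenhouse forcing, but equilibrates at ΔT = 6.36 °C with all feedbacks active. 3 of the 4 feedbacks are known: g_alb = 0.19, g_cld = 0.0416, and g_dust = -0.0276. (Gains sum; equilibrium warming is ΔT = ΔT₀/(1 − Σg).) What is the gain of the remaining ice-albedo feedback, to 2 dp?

0.06

Amplification A = ΔT/ΔT₀ = 6.36/4.67 = 1.362.
Total gain g = 1 − 1/A = 1 − 1/1.362 = 0.2658.
Known gains sum to 0.19 + 0.0416 − 0.0276 = 0.204.
g_ice = 0.2658 − 0.204 = 0.06.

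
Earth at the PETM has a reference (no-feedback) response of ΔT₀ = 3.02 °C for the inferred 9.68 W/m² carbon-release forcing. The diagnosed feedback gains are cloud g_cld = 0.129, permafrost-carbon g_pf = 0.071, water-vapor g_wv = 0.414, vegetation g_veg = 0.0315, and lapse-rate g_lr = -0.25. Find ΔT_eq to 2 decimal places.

Total gain g = 0.129 + 0.071 + 0.414 + 0.0315 − 0.25 = 0.3955.
Amplification A = 1/(1 − 0.3955) = 1.654.
ΔT = 3.02 × 1.654 = 5.00 °C.

5.00 °C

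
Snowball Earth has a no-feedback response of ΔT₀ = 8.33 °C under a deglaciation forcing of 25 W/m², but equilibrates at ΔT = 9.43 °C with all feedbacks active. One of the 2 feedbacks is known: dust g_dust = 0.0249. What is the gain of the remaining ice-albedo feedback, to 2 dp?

Amplification A = ΔT/ΔT₀ = 9.43/8.33 = 1.132.
Total gain g = 1 − 1/A = 1 − 1/1.132 = 0.1166.
The known gain is 0.0249.
g_ice = 0.1166 − 0.0249 = 0.09.

0.09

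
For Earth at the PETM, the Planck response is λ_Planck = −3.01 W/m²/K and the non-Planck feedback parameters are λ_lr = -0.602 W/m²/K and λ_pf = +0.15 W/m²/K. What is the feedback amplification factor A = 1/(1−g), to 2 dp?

Convert to gains: g_lr = -0.602/3.01 = -0.2; g_pf = 0.15/3.01 = 0.04983.
Total gain g = -0.15017.
A = 1/(1 + 0.15017) = 0.87.

0.87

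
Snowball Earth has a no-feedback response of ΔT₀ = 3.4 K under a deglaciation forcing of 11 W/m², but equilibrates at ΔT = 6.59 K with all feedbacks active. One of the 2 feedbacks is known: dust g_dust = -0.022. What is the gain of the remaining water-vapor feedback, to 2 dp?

0.51

Amplification A = ΔT/ΔT₀ = 6.59/3.4 = 1.938.
Total gain g = 1 − 1/A = 1 − 1/1.938 = 0.484.
The known gain is -0.022.
g_wv = 0.484 + 0.022 = 0.51.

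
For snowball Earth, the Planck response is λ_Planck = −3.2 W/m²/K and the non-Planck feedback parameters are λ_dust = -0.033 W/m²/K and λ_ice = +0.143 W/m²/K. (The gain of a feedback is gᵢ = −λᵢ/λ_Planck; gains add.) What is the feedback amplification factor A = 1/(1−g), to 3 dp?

Convert to gains: g_dust = -0.033/3.2 = -0.01031; g_ice = 0.143/3.2 = 0.04469.
Total gain g = 0.03438.
A = 1/(1 − 0.03438) = 1.036.

1.036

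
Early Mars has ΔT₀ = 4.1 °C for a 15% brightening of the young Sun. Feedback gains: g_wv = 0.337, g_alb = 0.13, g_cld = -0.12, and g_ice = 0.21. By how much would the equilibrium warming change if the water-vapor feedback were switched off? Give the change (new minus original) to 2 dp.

Original: g = 0.557, ΔT = 4.1/(1−0.557) = 9.2551 °C.
Without water-vapor: g' = 0.22, ΔT' = 4.1/(1−0.22) = 5.2564 °C.
Change = 5.2564 − 9.2551 = -4.00 °C.

-4.00 °C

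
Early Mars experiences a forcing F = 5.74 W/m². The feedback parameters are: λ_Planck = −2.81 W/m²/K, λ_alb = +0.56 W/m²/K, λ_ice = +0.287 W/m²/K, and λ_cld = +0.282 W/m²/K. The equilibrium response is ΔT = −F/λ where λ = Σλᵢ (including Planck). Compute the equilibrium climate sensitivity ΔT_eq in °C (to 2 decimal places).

3.41 °C

Net feedback parameter λ = (−2.81) + (+0.56) + (+0.287) + (+0.282) = -1.681 W/m²/K.
ΔT = −F/λ = −5.74/(-1.681) = 3.41 °C.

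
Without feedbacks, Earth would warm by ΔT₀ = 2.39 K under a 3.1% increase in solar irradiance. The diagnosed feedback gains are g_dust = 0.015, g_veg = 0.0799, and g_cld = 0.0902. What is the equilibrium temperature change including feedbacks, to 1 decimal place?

Total gain g = 0.015 + 0.0799 + 0.0902 = 0.1851.
Amplification A = 1/(1 − 0.1851) = 1.227.
ΔT = 2.39 × 1.227 = 2.9 K.

2.9 K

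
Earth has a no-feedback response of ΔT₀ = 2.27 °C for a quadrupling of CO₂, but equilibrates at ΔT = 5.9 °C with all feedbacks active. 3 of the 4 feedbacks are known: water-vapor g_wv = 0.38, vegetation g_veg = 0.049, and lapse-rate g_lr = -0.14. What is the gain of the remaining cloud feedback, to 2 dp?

0.33

Amplification A = ΔT/ΔT₀ = 5.9/2.27 = 2.599.
Total gain g = 1 − 1/A = 1 − 1/2.599 = 0.6152.
Known gains sum to 0.38 + 0.049 − 0.14 = 0.289.
g_cld = 0.6152 − 0.289 = 0.33.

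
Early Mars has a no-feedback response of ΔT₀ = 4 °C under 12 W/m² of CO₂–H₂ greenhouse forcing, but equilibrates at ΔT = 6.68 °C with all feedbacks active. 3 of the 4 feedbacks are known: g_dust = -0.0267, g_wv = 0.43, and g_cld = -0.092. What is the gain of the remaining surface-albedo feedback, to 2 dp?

Amplification A = ΔT/ΔT₀ = 6.68/4 = 1.67.
Total gain g = 1 − 1/A = 1 − 1/1.67 = 0.4012.
Known gains sum to -0.0267 + 0.43 − 0.092 = 0.3113.
g_alb = 0.4012 − 0.3113 = 0.09.

0.09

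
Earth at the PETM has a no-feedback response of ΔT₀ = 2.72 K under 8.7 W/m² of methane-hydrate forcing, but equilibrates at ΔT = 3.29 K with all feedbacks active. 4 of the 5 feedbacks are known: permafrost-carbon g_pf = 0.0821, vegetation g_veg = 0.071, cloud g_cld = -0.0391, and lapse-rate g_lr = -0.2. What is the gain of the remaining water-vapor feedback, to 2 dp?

Amplification A = ΔT/ΔT₀ = 3.29/2.72 = 1.21.
Total gain g = 1 − 1/A = 1 − 1/1.21 = 0.1736.
Known gains sum to 0.0821 + 0.071 − 0.0391 − 0.2 = -0.086.
g_wv = 0.1736 + 0.086 = 0.26.

0.26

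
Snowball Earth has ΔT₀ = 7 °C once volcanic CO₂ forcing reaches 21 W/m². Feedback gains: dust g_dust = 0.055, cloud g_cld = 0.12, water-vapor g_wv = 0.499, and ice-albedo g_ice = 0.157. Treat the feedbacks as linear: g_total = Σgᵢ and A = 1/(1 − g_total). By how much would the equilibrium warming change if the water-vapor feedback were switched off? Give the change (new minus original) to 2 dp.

Original: g = 0.831, ΔT = 7/(1−0.831) = 41.4201 °C.
Without water-vapor: g' = 0.332, ΔT' = 7/(1−0.332) = 10.4790 °C.
Change = 10.4790 − 41.4201 = -30.94 °C.

-30.94 °C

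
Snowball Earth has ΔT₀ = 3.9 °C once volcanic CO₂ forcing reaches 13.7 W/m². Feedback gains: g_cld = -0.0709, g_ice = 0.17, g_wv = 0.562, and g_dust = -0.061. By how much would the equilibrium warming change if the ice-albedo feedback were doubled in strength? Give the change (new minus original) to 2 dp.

7.21 °C

Original: g = 0.6001, ΔT = 3.9/(1−0.6001) = 9.7524 °C.
With doubled ice-albedo: g' = 0.7701, ΔT' = 3.9/(1−0.7701) = 16.9639 °C.
Change = 16.9639 − 9.7524 = 7.21 °C.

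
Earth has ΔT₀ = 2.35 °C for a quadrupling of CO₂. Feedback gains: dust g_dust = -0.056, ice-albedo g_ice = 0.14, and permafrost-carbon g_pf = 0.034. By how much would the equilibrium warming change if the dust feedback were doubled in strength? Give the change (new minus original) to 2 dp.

Original: g = 0.118, ΔT = 2.35/(1−0.118) = 2.6644 °C.
With doubled dust: g' = 0.062, ΔT' = 2.35/(1−0.062) = 2.5053 °C.
Change = 2.5053 − 2.6644 = -0.16 °C.

-0.16 °C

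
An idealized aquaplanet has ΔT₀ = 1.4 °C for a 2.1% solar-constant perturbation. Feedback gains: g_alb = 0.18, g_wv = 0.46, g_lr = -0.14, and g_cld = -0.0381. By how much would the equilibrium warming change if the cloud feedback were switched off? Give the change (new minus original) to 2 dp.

0.20 °C

Original: g = 0.4619, ΔT = 1.4/(1−0.4619) = 2.6017 °C.
Without cloud: g' = 0.5, ΔT' = 1.4/(1−0.5) = 2.8000 °C.
Change = 2.8000 − 2.6017 = 0.20 °C.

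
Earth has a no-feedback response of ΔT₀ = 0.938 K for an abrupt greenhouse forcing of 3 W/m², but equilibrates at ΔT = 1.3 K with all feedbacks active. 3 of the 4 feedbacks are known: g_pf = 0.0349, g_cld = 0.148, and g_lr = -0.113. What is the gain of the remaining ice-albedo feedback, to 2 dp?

0.21

Amplification A = ΔT/ΔT₀ = 1.3/0.938 = 1.386.
Total gain g = 1 − 1/A = 1 − 1/1.386 = 0.2785.
Known gains sum to 0.0349 + 0.148 − 0.113 = 0.0699.
g_ice = 0.2785 − 0.0699 = 0.21.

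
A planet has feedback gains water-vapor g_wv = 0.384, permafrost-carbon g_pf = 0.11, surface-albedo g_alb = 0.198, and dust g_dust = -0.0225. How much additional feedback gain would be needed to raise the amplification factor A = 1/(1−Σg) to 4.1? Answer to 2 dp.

0.09

Current total gain = 0.6695.
Target gain for A = 4.1: g* = 1 − 1/4.1 = 0.7561.
Additional gain needed = 0.7561 − 0.6695 = 0.09.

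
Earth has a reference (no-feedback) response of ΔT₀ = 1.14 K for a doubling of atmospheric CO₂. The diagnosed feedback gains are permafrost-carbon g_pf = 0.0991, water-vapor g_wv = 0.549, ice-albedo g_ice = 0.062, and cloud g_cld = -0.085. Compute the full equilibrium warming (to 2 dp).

Total gain g = 0.0991 + 0.549 + 0.062 − 0.085 = 0.6251.
Amplification A = 1/(1 − 0.6251) = 2.667.
ΔT = 1.14 × 2.667 = 3.04 K.

3.04 K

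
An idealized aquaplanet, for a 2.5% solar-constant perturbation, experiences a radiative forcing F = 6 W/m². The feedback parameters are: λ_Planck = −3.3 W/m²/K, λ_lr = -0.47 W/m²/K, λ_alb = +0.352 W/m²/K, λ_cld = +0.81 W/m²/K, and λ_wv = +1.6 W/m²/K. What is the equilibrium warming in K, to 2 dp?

5.95 K

Net feedback parameter λ = (−3.3) + (-0.47) + (+0.352) + (+0.81) + (+1.6) = -1.008 W/m²/K.
ΔT = −F/λ = −6/(-1.008) = 5.95 K.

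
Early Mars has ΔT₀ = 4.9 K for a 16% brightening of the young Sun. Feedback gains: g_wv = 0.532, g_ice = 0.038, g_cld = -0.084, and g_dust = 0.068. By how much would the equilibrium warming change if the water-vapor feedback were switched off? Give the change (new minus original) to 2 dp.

-5.98 K

Original: g = 0.554, ΔT = 4.9/(1−0.554) = 10.9865 K.
Without water-vapor: g' = 0.022, ΔT' = 4.9/(1−0.022) = 5.0102 K.
Change = 5.0102 − 10.9865 = -5.98 K.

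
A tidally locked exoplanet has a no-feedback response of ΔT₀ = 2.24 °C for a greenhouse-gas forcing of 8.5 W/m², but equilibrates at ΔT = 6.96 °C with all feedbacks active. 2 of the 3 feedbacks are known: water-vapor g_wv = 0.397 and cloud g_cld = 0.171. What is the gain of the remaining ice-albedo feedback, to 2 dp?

0.11

Amplification A = ΔT/ΔT₀ = 6.96/2.24 = 3.107.
Total gain g = 1 − 1/A = 1 − 1/3.107 = 0.6781.
Known gains sum to 0.397 + 0.171 = 0.568.
g_ice = 0.6781 − 0.568 = 0.11.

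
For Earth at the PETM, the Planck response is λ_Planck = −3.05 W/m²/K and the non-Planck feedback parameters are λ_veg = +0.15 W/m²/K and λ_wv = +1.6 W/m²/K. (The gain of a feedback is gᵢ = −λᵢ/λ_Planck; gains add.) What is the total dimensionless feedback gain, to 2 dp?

Convert to gains: g_veg = 0.15/3.05 = 0.04918; g_wv = 1.6/3.05 = 0.5246.
Total gain g = 0.57378.

0.57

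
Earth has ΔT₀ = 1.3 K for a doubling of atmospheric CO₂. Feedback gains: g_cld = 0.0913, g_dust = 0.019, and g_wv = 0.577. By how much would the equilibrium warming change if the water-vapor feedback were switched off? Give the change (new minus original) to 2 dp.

Original: g = 0.6873, ΔT = 1.3/(1−0.6873) = 4.1573 K.
Without water-vapor: g' = 0.1103, ΔT' = 1.3/(1−0.1103) = 1.4612 K.
Change = 1.4612 − 4.1573 = -2.70 K.

-2.70 K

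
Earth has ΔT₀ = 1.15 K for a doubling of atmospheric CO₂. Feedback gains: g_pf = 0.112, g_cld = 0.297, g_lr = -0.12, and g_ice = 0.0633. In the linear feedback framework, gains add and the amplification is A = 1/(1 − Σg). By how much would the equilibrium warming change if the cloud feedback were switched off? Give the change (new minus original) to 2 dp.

-0.56 K

Original: g = 0.3523, ΔT = 1.15/(1−0.3523) = 1.7755 K.
Without cloud: g' = 0.0553, ΔT' = 1.15/(1−0.0553) = 1.2173 K.
Change = 1.2173 − 1.7755 = -0.56 K.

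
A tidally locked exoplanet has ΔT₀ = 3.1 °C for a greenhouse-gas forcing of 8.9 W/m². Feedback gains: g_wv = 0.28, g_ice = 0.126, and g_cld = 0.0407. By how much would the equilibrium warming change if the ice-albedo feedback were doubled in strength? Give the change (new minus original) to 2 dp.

1.65 °C

Original: g = 0.4467, ΔT = 3.1/(1−0.4467) = 5.6027 °C.
With doubled ice-albedo: g' = 0.5727, ΔT' = 3.1/(1−0.5727) = 7.2549 °C.
Change = 7.2549 − 5.6027 = 1.65 °C.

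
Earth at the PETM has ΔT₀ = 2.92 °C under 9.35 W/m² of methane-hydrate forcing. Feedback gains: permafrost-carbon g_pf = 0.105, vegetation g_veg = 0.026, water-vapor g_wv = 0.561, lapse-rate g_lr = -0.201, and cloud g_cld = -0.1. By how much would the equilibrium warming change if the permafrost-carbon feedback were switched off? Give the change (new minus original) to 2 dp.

-0.71 °C

Original: g = 0.391, ΔT = 2.92/(1−0.391) = 4.7947 °C.
Without permafrost-carbon: g' = 0.286, ΔT' = 2.92/(1−0.286) = 4.0896 °C.
Change = 4.0896 − 4.7947 = -0.71 °C.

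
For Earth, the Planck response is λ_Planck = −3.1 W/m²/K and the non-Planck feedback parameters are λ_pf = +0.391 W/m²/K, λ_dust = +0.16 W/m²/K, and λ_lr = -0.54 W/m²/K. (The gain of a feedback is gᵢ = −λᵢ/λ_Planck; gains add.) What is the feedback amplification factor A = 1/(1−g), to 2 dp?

Convert to gains: g_pf = 0.391/3.1 = 0.1261; g_dust = 0.16/3.1 = 0.05161; g_lr = -0.54/3.1 = -0.1742.
Total gain g = 0.00351.
A = 1/(1 − 0.00351) = 1.00.

1.00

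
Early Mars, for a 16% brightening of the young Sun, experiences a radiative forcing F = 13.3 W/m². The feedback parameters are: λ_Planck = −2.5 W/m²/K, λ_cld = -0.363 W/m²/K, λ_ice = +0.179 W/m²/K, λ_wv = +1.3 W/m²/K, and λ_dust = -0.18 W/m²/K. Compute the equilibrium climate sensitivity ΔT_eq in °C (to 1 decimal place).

8.5 °C

Net feedback parameter λ = (−2.5) + (-0.363) + (+0.179) + (+1.3) + (-0.18) = -1.564 W/m²/K.
ΔT = −F/λ = −13.3/(-1.564) = 8.5 °C.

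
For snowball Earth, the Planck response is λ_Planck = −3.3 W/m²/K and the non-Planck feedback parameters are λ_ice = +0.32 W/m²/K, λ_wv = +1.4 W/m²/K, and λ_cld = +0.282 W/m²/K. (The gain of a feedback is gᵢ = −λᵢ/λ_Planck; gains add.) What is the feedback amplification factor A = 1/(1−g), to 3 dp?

Convert to gains: g_ice = 0.32/3.3 = 0.09697; g_wv = 1.4/3.3 = 0.4242; g_cld = 0.282/3.3 = 0.08545.
Total gain g = 0.60662.
A = 1/(1 − 0.60662) = 2.542.

2.542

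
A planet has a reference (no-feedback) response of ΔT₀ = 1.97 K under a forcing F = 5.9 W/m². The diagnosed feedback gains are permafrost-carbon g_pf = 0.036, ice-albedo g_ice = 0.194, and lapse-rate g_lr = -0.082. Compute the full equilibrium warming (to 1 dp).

Total gain g = 0.036 + 0.194 − 0.082 = 0.148.
Amplification A = 1/(1 − 0.148) = 1.174.
ΔT = 1.97 × 1.174 = 2.3 K.

2.3 K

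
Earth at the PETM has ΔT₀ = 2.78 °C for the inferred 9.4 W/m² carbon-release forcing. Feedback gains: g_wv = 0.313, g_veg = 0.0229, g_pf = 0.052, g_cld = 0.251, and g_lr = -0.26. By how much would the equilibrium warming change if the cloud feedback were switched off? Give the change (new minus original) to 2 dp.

Original: g = 0.3789, ΔT = 2.78/(1−0.3789) = 4.4759 °C.
Without cloud: g' = 0.1279, ΔT' = 2.78/(1−0.1279) = 3.1877 °C.
Change = 3.1877 − 4.4759 = -1.29 °C.

-1.29 °C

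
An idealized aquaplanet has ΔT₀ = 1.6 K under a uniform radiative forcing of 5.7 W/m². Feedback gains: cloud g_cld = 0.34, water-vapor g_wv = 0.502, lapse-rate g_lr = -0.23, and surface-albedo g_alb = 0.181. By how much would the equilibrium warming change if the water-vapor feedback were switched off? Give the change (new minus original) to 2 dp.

-5.47 K

Original: g = 0.793, ΔT = 1.6/(1−0.793) = 7.7295 K.
Without water-vapor: g' = 0.291, ΔT' = 1.6/(1−0.291) = 2.2567 K.
Change = 2.2567 − 7.7295 = -5.47 K.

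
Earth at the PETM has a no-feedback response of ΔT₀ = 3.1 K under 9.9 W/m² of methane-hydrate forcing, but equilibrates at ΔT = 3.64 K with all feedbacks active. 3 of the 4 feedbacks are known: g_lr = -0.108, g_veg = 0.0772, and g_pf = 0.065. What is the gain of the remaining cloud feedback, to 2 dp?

Amplification A = ΔT/ΔT₀ = 3.64/3.1 = 1.174.
Total gain g = 1 − 1/A = 1 − 1/1.174 = 0.1482.
Known gains sum to -0.108 + 0.0772 + 0.065 = 0.0342.
g_cld = 0.1482 − 0.0342 = 0.11.

0.11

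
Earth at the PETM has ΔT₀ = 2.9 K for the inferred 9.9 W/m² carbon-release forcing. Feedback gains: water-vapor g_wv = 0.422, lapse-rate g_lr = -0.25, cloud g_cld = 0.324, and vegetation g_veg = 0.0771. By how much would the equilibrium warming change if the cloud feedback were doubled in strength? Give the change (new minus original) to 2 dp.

Original: g = 0.5731, ΔT = 2.9/(1−0.5731) = 6.7932 K.
With doubled cloud: g' = 0.8971, ΔT' = 2.9/(1−0.8971) = 28.1827 K.
Change = 28.1827 − 6.7932 = 21.39 K.

21.39 K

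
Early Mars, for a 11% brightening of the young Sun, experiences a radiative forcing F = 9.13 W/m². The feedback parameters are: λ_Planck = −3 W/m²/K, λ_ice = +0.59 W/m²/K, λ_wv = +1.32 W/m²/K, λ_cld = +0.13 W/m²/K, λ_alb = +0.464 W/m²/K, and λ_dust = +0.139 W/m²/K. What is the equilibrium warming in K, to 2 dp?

25.57 K

Net feedback parameter λ = (−3) + (+0.59) + (+1.32) + (+0.13) + (+0.464) + (+0.139) = -0.357 W/m²/K.
ΔT = −F/λ = −9.13/(-0.357) = 25.57 K.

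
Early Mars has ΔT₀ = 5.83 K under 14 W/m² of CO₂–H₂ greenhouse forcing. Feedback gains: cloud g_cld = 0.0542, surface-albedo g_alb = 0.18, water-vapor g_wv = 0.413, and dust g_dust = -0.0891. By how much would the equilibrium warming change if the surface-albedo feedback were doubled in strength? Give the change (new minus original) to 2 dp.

Original: g = 0.5581, ΔT = 5.83/(1−0.5581) = 13.1930 K.
With doubled surface-albedo: g' = 0.7381, ΔT' = 5.83/(1−0.7381) = 22.2604 K.
Change = 22.2604 − 13.1930 = 9.07 K.

9.07 K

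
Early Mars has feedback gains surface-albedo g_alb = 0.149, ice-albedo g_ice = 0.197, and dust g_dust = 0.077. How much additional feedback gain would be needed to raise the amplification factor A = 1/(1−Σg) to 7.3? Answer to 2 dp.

Current total gain = 0.423.
Target gain for A = 7.3: g* = 1 − 1/7.3 = 0.863.
Additional gain needed = 0.863 − 0.423 = 0.44.

0.44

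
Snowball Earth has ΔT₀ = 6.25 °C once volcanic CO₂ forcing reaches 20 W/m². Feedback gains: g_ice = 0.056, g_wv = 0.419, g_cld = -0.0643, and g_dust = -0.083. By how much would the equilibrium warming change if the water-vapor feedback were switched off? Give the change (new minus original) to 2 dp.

-3.57 °C

Original: g = 0.3277, ΔT = 6.25/(1−0.3277) = 9.2964 °C.
Without water-vapor: g' = -0.0913, ΔT' = 6.25/(1+0.0913) = 5.7271 °C.
Change = 5.7271 − 9.2964 = -3.57 °C.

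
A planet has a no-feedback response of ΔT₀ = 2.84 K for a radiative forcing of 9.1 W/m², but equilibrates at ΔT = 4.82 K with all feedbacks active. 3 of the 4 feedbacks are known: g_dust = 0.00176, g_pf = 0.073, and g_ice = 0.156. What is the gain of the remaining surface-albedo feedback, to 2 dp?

0.18

Amplification A = ΔT/ΔT₀ = 4.82/2.84 = 1.697.
Total gain g = 1 − 1/A = 1 − 1/1.697 = 0.4107.
Known gains sum to 0.00176 + 0.073 + 0.156 = 0.23076.
g_alb = 0.4107 − 0.23076 = 0.18.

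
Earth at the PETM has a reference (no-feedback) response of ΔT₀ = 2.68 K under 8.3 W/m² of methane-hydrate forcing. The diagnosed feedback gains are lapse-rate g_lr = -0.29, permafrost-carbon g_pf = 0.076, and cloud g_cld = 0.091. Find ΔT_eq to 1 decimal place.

Total gain g = -0.29 + 0.076 + 0.091 = -0.123.
Amplification A = 1/(1 + 0.123) = 0.8905.
ΔT = 2.68 × 0.8905 = 2.4 K.

2.4 K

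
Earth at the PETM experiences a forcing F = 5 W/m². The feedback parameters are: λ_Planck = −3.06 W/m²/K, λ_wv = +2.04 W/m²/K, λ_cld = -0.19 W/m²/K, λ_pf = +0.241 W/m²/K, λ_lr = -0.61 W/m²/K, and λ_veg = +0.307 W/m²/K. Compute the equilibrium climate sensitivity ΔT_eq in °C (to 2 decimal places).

Net feedback parameter λ = (−3.06) + (+2.04) + (-0.19) + (+0.241) + (-0.61) + (+0.307) = -1.272 W/m²/K.
ΔT = −F/λ = −5/(-1.272) = 3.93 °C.

3.93 °C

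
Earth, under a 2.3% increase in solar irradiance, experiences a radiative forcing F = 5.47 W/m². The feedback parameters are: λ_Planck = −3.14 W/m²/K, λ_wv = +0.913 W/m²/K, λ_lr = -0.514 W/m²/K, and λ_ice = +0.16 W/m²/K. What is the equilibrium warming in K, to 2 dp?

Net feedback parameter λ = (−3.14) + (+0.913) + (-0.514) + (+0.16) = -2.581 W/m²/K.
ΔT = −F/λ = −5.47/(-2.581) = 2.12 K.

2.12 K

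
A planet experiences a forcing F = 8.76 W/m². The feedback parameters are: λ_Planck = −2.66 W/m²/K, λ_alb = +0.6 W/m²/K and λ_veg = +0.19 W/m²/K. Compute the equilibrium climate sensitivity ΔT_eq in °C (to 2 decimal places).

4.68 °C

Net feedback parameter λ = (−2.66) + (+0.6) + (+0.19) = -1.87 W/m²/K.
ΔT = −F/λ = −8.76/(-1.87) = 4.68 °C.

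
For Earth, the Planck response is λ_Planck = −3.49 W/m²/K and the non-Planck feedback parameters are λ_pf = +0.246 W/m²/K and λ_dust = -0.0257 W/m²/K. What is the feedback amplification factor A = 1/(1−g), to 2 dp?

1.07

Convert to gains: g_pf = 0.246/3.49 = 0.07049; g_dust = -0.0257/3.49 = -0.007364.
Total gain g = 0.063126.
A = 1/(1 − 0.063126) = 1.07.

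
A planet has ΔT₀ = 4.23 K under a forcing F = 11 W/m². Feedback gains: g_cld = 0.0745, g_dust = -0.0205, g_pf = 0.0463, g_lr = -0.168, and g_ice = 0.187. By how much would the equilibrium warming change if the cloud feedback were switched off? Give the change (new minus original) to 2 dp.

Original: g = 0.1193, ΔT = 4.23/(1−0.1193) = 4.8030 K.
Without cloud: g' = 0.0448, ΔT' = 4.23/(1−0.0448) = 4.4284 K.
Change = 4.4284 − 4.8030 = -0.37 K.

-0.37 K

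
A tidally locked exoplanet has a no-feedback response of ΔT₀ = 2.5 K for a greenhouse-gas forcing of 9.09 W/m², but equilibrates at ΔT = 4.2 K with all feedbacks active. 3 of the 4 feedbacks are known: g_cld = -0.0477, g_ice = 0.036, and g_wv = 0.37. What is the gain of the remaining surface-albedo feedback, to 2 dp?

Amplification A = ΔT/ΔT₀ = 4.2/2.5 = 1.68.
Total gain g = 1 − 1/A = 1 − 1/1.68 = 0.4048.
Known gains sum to -0.0477 + 0.036 + 0.37 = 0.3583.
g_alb = 0.4048 − 0.3583 = 0.05.

0.05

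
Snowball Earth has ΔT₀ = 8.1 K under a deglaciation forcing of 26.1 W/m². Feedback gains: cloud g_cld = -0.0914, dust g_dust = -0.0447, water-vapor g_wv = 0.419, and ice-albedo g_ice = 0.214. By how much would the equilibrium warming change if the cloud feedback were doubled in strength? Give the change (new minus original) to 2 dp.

-2.48 K

Original: g = 0.4969, ΔT = 8.1/(1−0.4969) = 16.1002 K.
With doubled cloud: g' = 0.4055, ΔT' = 8.1/(1−0.4055) = 13.6249 K.
Change = 13.6249 − 16.1002 = -2.48 K.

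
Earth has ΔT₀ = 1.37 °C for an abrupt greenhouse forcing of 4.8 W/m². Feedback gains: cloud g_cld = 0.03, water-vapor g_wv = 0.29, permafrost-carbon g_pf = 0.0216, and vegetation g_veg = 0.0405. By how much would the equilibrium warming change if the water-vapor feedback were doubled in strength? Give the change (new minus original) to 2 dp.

Original: g = 0.3821, ΔT = 1.37/(1−0.3821) = 2.2172 °C.
With doubled water-vapor: g' = 0.6721, ΔT' = 1.37/(1−0.6721) = 4.1781 °C.
Change = 4.1781 − 2.2172 = 1.96 °C.

1.96 °C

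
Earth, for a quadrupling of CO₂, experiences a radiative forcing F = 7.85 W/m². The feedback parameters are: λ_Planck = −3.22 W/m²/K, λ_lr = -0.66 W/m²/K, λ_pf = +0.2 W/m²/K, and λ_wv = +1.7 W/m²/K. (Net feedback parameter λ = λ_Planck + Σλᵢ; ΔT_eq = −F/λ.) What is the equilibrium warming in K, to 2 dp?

Net feedback parameter λ = (−3.22) + (-0.66) + (+0.2) + (+1.7) = -1.98 W/m²/K.
ΔT = −F/λ = −7.85/(-1.98) = 3.96 K.

3.96 K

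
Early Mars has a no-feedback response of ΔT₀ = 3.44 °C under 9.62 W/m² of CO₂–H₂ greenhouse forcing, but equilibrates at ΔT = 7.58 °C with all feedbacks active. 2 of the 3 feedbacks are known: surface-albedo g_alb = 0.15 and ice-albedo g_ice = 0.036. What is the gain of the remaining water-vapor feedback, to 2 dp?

Amplification A = ΔT/ΔT₀ = 7.58/3.44 = 2.203.
Total gain g = 1 − 1/A = 1 − 1/2.203 = 0.5461.
Known gains sum to 0.15 + 0.036 = 0.186.
g_wv = 0.5461 − 0.186 = 0.36.

0.36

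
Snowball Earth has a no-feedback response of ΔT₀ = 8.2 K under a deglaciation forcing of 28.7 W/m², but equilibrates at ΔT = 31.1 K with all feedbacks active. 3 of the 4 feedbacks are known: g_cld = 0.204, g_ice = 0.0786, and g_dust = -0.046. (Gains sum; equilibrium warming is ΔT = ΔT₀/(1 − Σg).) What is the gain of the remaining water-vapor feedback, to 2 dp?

0.50

Amplification A = ΔT/ΔT₀ = 31.1/8.2 = 3.793.
Total gain g = 1 − 1/A = 1 − 1/3.793 = 0.7364.
Known gains sum to 0.204 + 0.0786 − 0.046 = 0.2366.
g_wv = 0.7364 − 0.2366 = 0.50.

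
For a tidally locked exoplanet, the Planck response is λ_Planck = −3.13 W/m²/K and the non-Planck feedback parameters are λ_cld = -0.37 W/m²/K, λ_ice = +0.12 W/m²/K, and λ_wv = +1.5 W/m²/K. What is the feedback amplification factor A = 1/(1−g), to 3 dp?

Convert to gains: g_cld = -0.37/3.13 = -0.1182; g_ice = 0.12/3.13 = 0.03834; g_wv = 1.5/3.13 = 0.4792.
Total gain g = 0.39934.
A = 1/(1 − 0.39934) = 1.665.

1.665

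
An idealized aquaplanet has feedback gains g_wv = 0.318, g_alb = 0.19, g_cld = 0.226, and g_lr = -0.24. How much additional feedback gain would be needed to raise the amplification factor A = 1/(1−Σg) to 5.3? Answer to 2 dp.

Current total gain = 0.494.
Target gain for A = 5.3: g* = 1 − 1/5.3 = 0.8113.
Additional gain needed = 0.8113 − 0.494 = 0.32.

0.32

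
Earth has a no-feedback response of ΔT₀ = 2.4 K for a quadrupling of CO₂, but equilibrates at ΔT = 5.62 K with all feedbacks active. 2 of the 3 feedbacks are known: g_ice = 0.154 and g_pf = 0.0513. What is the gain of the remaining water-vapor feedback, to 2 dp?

Amplification A = ΔT/ΔT₀ = 5.62/2.4 = 2.342.
Total gain g = 1 − 1/A = 1 − 1/2.342 = 0.573.
Known gains sum to 0.154 + 0.0513 = 0.2053.
g_wv = 0.573 − 0.2053 = 0.37.

0.37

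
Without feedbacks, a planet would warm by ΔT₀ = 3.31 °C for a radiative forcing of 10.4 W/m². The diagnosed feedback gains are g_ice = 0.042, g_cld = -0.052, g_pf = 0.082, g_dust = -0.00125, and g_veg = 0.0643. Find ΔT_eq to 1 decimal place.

Total gain g = 0.042 − 0.052 + 0.082 − 0.00125 + 0.0643 = 0.13505.
Amplification A = 1/(1 − 0.13505) = 1.156.
ΔT = 3.31 × 1.156 = 3.8 °C.

3.8 °C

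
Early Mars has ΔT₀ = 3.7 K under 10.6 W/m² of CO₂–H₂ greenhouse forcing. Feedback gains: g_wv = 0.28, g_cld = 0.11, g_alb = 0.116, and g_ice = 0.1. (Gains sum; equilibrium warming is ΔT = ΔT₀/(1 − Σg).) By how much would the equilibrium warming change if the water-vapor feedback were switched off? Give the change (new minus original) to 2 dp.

-3.90 K

Original: g = 0.606, ΔT = 3.7/(1−0.606) = 9.3909 K.
Without water-vapor: g' = 0.326, ΔT' = 3.7/(1−0.326) = 5.4896 K.
Change = 5.4896 − 9.3909 = -3.90 K.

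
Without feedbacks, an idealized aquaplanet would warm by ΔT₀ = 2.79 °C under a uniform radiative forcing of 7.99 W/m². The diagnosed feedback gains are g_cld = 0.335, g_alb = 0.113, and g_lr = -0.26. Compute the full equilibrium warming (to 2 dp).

Total gain g = 0.335 + 0.113 − 0.26 = 0.188.
Amplification A = 1/(1 − 0.188) = 1.232.
ΔT = 2.79 × 1.232 = 3.44 °C.

3.44 °C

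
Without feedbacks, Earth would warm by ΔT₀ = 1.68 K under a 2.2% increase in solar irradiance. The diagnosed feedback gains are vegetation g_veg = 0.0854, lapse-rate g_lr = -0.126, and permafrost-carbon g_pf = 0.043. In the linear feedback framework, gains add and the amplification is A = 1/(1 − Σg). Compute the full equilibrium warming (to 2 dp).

Total gain g = 0.0854 − 0.126 + 0.043 = 0.0024.
Amplification A = 1/(1 − 0.0024) = 1.002.
ΔT = 1.68 × 1.002 = 1.68 K.

1.68 K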